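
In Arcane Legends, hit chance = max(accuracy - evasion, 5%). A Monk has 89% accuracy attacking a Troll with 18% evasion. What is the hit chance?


accuracy - evasion = 89 - 18 = 71
Apply floor: max(71, 5) = 71
Hit chance = 71%

71%


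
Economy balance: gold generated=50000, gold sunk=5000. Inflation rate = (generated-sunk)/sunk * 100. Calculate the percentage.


Net gold = 50000 - 5000 = 45000
Inflation rate = net / sunk * 100 = 45000 / 5000 * 100
= 9.0 * 100
= 900.00%

900.00%


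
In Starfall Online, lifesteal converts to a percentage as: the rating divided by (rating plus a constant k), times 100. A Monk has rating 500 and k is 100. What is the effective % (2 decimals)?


effective% = rating / (rating + k) * 100
= 500 / (500 + 100) * 100
= 500 / 600 * 100
= 0.833333 * 100
= 83.33%

83.33%


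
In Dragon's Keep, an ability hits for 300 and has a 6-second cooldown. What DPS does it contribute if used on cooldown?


DPS = damage / cooldown
= 300 / 6
= 50.00

50.00 DPS


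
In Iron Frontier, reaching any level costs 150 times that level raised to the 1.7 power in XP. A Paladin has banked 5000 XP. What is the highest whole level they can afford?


XP = 150 * level^1.7, so level = (XP / 150)^(1/1.7)
= (5000 / 150)^(1/1.7)
= 33.3333^0.5882
= 7.867
Floor: level = 7

level 7


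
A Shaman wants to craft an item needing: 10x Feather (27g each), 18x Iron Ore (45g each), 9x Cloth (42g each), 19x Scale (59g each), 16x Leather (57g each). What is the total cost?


Cost breakdown:
  Feather: 10 * 27 = 270
  Iron Ore: 18 * 45 = 810
  Cloth: 9 * 42 = 378
  Scale: 19 * 59 = 1121
  Leather: 16 * 57 = 912
Total = 270 + 810 + 378 + 1121 + 912 = 3491

3491 gold


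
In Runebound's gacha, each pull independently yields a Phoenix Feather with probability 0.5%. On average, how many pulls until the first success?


Expected pulls for a geometric distribution = 1/p = 100 / rate%
= 100 / 0.5
= 200.0

200.0 pulls


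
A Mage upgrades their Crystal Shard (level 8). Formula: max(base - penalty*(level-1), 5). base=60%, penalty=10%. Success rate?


raw_rate = 60 - 10 * (8 - 1)
= 60 - 10 * 7
= 60 - 70
= -10
Apply floor: max(-10, 5) = 5%

5%


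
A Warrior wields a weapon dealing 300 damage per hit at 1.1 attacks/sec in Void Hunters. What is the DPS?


DPS = damage * attack_speed
= 300 * 1.1
= 330.0

330.0 DPS


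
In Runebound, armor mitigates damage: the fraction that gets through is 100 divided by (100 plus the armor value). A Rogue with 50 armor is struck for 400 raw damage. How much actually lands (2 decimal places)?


actual = 400 * 100 / (100 + 50)
= 400 * 100 / 150
= 40000 / 150
= 266.67

266.67 damage


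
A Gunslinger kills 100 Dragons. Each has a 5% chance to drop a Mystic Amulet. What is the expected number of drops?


Expected drops = kills * (drop_rate / 100)
= 100 * (5 / 100)
= 100 * 0.05
= 5.0

5.0 drops


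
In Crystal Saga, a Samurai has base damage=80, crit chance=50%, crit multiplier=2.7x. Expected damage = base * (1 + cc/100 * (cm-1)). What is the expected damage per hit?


E[dmg] = base * (1 + crit_chance * (crit_mult - 1))
cc as decimal = 50/100 = 0.5
cm - 1 = 2.7 - 1 = 1.7
Bonus factor = 0.5 * 1.7 = 0.85
Total multiplier = 1 + 0.85 = 1.85
Expected damage = 80 * 1.85 = 148.00

148.00 damage


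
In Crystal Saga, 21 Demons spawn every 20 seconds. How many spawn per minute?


Spawns per minute = count * (60 / interval)
= 21 * (60 / 20)
= 21 * 3.0
= 63.0

63.0 per minute


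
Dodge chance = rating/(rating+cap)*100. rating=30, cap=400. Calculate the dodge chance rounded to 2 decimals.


dodge% = 30 / (30 + 400) * 100
= 30 / 430 * 100
= 0.069767 * 100
= 6.98%

6.98%


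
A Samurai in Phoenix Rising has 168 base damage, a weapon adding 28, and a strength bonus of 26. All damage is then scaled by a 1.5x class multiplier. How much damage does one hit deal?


Sum base + weapon + str = 168 + 28 + 26 = 222
Multiply by 1.5:
222 * 1.5 = 333.0

333.0 damage


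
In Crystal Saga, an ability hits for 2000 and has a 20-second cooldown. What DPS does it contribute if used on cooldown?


DPS = damage / cooldown
= 2000 / 20
= 100.00

100.00 DPS


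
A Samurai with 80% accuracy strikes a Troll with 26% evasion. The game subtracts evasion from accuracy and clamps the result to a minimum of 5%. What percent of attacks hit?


accuracy - evasion = 80 - 26 = 54
Apply floor: max(54, 5) = 54
Hit chance = 54%

54%


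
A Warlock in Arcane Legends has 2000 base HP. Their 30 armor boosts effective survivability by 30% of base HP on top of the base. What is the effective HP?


EHP = 2000 * (1 + 30/100)
= 2000 * (1 + 0.3)
= 2000 * 1.3
= 2600.0

2600.0 EHP


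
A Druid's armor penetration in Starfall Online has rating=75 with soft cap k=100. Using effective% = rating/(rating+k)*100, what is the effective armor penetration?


effective% = rating / (rating + k) * 100
= 75 / (75 + 100) * 100
= 75 / 175 * 100
= 0.428571 * 100
= 42.86%

42.86%


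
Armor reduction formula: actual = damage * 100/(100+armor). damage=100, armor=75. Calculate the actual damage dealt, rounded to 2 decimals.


actual = 100 * 100 / (100 + 75)
= 100 * 100 / 175
= 10000 / 175
= 57.14

57.14 damage


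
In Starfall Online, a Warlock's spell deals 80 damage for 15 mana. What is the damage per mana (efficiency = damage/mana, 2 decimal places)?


Efficiency = damage / mana
= 80 / 15
= 5.33

5.33 dmg/mana


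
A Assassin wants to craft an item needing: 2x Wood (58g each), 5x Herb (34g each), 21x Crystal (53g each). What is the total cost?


Cost breakdown:
  Wood: 2 * 58 = 116
  Herb: 5 * 34 = 170
  Crystal: 21 * 53 = 1113
Total = 116 + 170 + 1113 = 1399

1399 gold


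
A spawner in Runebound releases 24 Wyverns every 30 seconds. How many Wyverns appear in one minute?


Spawns per minute = count * (60 / interval)
= 24 * (60 / 30)
= 24 * 2.0
= 48.0

48.0 per minute


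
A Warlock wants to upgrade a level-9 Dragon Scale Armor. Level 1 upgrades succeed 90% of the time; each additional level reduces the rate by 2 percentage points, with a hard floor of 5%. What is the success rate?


raw_rate = 90 - 2 * (9 - 1)
= 90 - 2 * 8
= 90 - 16
= 74
Apply floor: max(74, 5) = 74%

74%


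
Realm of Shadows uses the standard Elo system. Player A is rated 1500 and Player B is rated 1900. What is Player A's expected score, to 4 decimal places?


Elo expected score: Ea = 1/(1 + 10^((Rb-Ra)/400))
Rb - Ra = 1900 - 1500 = 400
(Rb-Ra)/400 = 400/400 = 1.0
10^1.0 = 10.0
Ea = 1/(1 + 10.0) = 1/11.0 = 0.0909

0.0909


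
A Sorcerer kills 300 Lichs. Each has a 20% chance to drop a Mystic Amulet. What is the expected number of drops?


Expected drops = kills * (drop_rate / 100)
= 300 * (20 / 100)
= 300 * 0.2
= 60.0

60.0 drops


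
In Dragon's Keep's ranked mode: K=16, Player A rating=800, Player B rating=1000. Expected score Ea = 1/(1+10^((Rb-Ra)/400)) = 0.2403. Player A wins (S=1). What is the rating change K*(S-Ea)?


Elo update: delta = K * (S - Ea), where S = 1 (wins)
S - Ea = 1 - 0.2403 = 0.7597
Rating change = 16 * 0.7597
= 12.16

12.16 rating points


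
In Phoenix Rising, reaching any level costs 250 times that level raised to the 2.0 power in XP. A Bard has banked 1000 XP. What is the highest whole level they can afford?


XP = 250 * level^2.0, so level = (XP / 250)^(1/2.0)
= (1000 / 250)^(1/2.0)
= 4.0^0.5
= 2.0
Floor: level = 2

level 2


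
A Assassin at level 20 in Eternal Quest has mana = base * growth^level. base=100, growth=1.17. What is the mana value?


value = base * growth^level
= 100 * 1.17^20
= 100 * 23.105599
= 2310.56

2310.56 mana


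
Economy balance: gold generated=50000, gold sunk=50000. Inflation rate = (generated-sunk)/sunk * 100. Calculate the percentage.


Net gold = 50000 - 50000 = 0
Inflation rate = net / sunk * 100 = 0 / 50000 * 100
= 0.0 * 100
= 0.00%

0.00%


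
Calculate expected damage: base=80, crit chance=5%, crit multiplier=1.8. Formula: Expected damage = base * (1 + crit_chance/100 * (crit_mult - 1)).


E[dmg] = base * (1 + crit_chance * (crit_mult - 1))
cc as decimal = 5/100 = 0.05
cm - 1 = 1.8 - 1 = 0.8
Bonus factor = 0.05 * 0.8 = 0.04
Total multiplier = 1 + 0.04 = 1.04
Expected damage = 80 * 1.04 = 83.20

83.20 damage


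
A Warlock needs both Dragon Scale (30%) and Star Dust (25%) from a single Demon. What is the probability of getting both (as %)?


For independent events, P(both) = P(A) * P(B)
= 30% * 25%
= 750 / 100 %
= 7.5%

7.5%


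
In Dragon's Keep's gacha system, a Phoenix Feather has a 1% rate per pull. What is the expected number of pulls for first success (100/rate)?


Expected pulls for a geometric distribution = 1/p = 100 / rate%
= 100 / 1
= 100.0

100.0 pulls


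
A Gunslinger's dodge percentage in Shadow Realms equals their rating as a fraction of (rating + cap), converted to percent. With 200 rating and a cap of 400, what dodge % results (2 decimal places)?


dodge% = 200 / (200 + 400) * 100
= 200 / 600 * 100
= 0.333333 * 100
= 33.33%

33.33%


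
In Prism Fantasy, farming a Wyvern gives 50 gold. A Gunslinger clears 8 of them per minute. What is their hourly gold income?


Gold per minute = 50 * 8 = 400
Gold per hour = 400 * 60 = 24000

24000 gold/hour


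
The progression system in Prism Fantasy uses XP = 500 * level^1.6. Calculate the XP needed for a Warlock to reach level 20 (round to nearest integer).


XP = 500 * level^1.6
Substitute level = 20:
XP = 500 * 20^1.6
= 500 * 120.6835
= 60342

60342 XP


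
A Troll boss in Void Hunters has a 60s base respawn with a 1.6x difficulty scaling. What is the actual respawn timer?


Respawn time = base * multiplier
= 60 * 1.6
= 96.0 seconds

96.0 seconds


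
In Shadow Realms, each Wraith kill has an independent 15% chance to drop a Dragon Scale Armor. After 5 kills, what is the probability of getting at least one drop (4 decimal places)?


P(at least one) = 1 - P(none) = 1 - (1-p)^n
p = 15/100 = 0.15
1 - p = 0.85
(1 - p)^5 = 0.85^5 = 0.443705
P(at least one) = 1 - 0.443705 = 0.5563

0.5563


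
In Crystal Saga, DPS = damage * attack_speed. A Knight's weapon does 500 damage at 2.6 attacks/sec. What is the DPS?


DPS = damage * attack_speed
= 500 * 2.6
= 1300.0

1300.0 DPS


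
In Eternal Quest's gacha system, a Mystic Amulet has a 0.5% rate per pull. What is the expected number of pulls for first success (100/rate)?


Expected pulls for a geometric distribution = 1/p = 100 / rate%
= 100 / 0.5
= 200.0

200.0 pulls


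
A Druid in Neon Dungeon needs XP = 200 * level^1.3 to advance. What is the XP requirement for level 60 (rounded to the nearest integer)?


XP = 200 * level^1.3
Substitute level = 60:
XP = 200 * 60^1.3
= 200 * 204.9258
= 40985

40985 XP


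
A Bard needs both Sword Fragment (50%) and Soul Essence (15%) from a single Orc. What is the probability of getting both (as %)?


For independent events, P(both) = P(A) * P(B)
= 50% * 15%
= 750 / 100 %
= 7.5%

7.5%


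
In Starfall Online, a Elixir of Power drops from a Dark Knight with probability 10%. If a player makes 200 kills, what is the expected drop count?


Expected drops = kills * (drop_rate / 100)
= 200 * (10 / 100)
= 200 * 0.1
= 20.0

20.0 drops


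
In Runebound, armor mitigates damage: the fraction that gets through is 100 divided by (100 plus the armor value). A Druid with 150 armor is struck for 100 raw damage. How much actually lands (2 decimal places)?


actual = 100 * 100 / (100 + 150)
= 100 * 100 / 250
= 10000 / 250
= 40.00

40.00 damage


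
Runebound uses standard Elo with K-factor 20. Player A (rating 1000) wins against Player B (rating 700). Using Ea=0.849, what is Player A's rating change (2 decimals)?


Elo update: delta = K * (S - Ea), where S = 1 (wins)
S - Ea = 1 - 0.849 = 0.151
Rating change = 20 * 0.151
= 3.02

3.02 rating points


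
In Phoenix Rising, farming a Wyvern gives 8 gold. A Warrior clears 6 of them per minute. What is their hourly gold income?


Gold per minute = 8 * 6 = 48
Gold per hour = 48 * 60 = 2880

2880 gold/hour


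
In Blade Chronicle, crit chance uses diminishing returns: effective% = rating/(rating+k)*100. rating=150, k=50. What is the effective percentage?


effective% = rating / (rating + k) * 100
= 150 / (150 + 50) * 100
= 150 / 200 * 100
= 0.75 * 100
= 75.00%

75.00%


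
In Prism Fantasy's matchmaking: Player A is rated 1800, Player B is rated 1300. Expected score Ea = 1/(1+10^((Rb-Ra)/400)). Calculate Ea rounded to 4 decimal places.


Elo expected score: Ea = 1/(1 + 10^((Rb-Ra)/400))
Rb - Ra = 1300 - 1800 = -500
(Rb-Ra)/400 = -500/400 = -1.25
10^-1.25 = 0.056234
Ea = 1/(1 + 0.056234) = 1/1.056234 = 0.9468

0.9468


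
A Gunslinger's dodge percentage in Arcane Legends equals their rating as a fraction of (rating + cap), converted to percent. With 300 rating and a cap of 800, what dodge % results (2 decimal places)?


dodge% = 300 / (300 + 800) * 100
= 300 / 1100 * 100
= 0.272727 * 100
= 27.27%

27.27%


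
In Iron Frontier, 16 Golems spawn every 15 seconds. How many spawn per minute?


Spawns per minute = count * (60 / interval)
= 16 * (60 / 15)
= 16 * 4.0
= 64.0

64.0 per minute


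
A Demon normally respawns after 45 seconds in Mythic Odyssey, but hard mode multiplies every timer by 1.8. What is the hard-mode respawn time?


Respawn time = base * multiplier
= 45 * 1.8
= 81.0 seconds

81.0 seconds


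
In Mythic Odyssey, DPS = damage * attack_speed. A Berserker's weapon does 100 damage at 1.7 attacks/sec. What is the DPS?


DPS = damage * attack_speed
= 100 * 1.7
= 170.0

170.0 DPS


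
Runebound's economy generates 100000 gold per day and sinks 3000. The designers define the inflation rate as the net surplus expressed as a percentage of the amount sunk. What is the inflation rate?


Net gold = 100000 - 3000 = 97000
Inflation rate = net / sunk * 100 = 97000 / 3000 * 100
= 32.333333 * 100
= 3233.33%

3233.33%


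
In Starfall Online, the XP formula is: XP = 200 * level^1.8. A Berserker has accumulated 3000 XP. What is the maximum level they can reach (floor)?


XP = 200 * level^1.8, so level = (XP / 200)^(1/1.8)
= (3000 / 200)^(1/1.8)
= 15.0^0.5556
= 4.5018
Floor: level = 4

level 4


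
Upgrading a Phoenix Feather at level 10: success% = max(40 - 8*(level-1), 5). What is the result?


raw_rate = 40 - 8 * (10 - 1)
= 40 - 8 * 9
= 40 - 72
= -32
Apply floor: max(-32, 5) = 5%

5%


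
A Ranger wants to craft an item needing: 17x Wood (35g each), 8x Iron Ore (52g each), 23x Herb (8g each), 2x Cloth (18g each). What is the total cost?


Cost breakdown:
  Wood: 17 * 35 = 595
  Iron Ore: 8 * 52 = 416
  Herb: 23 * 8 = 184
  Cloth: 2 * 18 = 36
Total = 595 + 416 + 184 + 36 = 1231

1231 gold


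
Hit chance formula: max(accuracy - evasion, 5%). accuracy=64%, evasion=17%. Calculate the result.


accuracy - evasion = 64 - 17 = 47
Apply floor: max(47, 5) = 47
Hit chance = 47%

47%


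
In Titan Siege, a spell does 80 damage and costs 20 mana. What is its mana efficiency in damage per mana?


Efficiency = damage / mana
= 80 / 20
= 4.00

4.00 dmg/mana


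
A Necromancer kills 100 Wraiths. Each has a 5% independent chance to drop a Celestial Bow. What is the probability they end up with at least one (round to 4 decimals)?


P(at least one) = 1 - P(none) = 1 - (1-p)^n
p = 5/100 = 0.05
1 - p = 0.95
(1 - p)^100 = 0.95^100 = 0.005921
P(at least one) = 1 - 0.005921 = 0.9941

0.9941


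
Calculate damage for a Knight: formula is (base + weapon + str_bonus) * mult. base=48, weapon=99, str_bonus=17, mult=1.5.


Sum base + weapon + str = 48 + 99 + 17 = 164
Multiply by 1.5:
164 * 1.5 = 246.0

246.0 damage


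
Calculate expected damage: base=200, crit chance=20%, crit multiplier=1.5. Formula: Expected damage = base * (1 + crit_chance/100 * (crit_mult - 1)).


E[dmg] = base * (1 + crit_chance * (crit_mult - 1))
cc as decimal = 20/100 = 0.2
cm - 1 = 1.5 - 1 = 0.5
Bonus factor = 0.2 * 0.5 = 0.1
Total multiplier = 1 + 0.1 = 1.1
Expected damage = 200 * 1.1 = 220.00

220.00 damage


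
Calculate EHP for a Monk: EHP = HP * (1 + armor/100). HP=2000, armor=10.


EHP = 2000 * (1 + 10/100)
= 2000 * (1 + 0.1)
= 2000 * 1.1
= 2200.0

2200.0 EHP


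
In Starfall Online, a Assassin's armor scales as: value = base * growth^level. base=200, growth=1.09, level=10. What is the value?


value = base * growth^level
= 200 * 1.09^10
= 200 * 2.367364
= 473.47

473.47 armor


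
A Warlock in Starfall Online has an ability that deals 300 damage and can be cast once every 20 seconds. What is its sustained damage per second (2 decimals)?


DPS = damage / cooldown
= 300 / 20
= 15.00

15.00 DPS


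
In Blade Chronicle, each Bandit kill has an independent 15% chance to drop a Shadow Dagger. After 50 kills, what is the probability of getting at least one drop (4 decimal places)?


P(at least one) = 1 - P(none) = 1 - (1-p)^n
p = 15/100 = 0.15
1 - p = 0.85
(1 - p)^50 = 0.85^50 = 0.000296
P(at least one) = 1 - 0.000296 = 0.9997

0.9997


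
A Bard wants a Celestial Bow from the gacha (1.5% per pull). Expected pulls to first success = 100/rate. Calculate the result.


Expected pulls for a geometric distribution = 1/p = 100 / rate%
= 100 / 1.5
= 66.67

66.67 pulls


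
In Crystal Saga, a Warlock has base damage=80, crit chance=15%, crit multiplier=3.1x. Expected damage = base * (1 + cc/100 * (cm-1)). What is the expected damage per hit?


E[dmg] = base * (1 + crit_chance * (crit_mult - 1))
cc as decimal = 15/100 = 0.15
cm - 1 = 3.1 - 1 = 2.1
Bonus factor = 0.15 * 2.1 = 0.315
Total multiplier = 1 + 0.315 = 1.315
Expected damage = 80 * 1.315 = 105.20

105.20 damage


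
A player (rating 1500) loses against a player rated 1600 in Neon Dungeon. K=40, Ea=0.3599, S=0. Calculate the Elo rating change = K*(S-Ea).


Elo update: delta = K * (S - Ea), where S = 0 (loses)
S - Ea = 0 - 0.3599 = -0.3599
Rating change = 40 * -0.3599
= -14.40

-14.40 rating points


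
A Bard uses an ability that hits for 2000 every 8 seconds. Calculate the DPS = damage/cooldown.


DPS = damage / cooldown
= 2000 / 8
= 250.00

250.00 DPS


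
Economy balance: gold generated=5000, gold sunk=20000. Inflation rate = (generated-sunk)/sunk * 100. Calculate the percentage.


Net gold = 5000 - 20000 = -15000
Inflation rate = net / sunk * 100 = -15000 / 20000 * 100
= -0.75 * 100
= -75.00%

-75.00%


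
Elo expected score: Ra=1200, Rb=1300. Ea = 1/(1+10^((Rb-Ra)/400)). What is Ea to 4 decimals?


Elo expected score: Ea = 1/(1 + 10^((Rb-Ra)/400))
Rb - Ra = 1300 - 1200 = 100
(Rb-Ra)/400 = 100/400 = 0.25
10^0.25 = 1.778279
Ea = 1/(1 + 1.778279) = 1/2.778279 = 0.3599

0.3599


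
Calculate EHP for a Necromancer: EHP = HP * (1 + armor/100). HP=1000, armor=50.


EHP = 1000 * (1 + 50/100)
= 1000 * (1 + 0.5)
= 1000 * 1.5
= 1500.0

1500.0 EHP


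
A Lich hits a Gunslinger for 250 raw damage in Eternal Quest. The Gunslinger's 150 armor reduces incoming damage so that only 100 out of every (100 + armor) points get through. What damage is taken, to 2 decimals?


actual = 250 * 100 / (100 + 150)
= 250 * 100 / 250
= 25000 / 250
= 100.00

100.00 damage


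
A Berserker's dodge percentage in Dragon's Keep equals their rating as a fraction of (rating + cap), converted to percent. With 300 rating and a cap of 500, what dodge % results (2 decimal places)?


dodge% = 300 / (300 + 500) * 100
= 300 / 800 * 100
= 0.375 * 100
= 37.50%

37.50%


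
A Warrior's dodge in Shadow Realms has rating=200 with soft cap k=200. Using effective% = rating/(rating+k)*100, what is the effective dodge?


effective% = rating / (rating + k) * 100
= 200 / (200 + 200) * 100
= 200 / 400 * 100
= 0.5 * 100
= 50.00%

50.00%


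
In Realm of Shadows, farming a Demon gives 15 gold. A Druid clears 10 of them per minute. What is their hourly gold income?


Gold per minute = 15 * 10 = 150
Gold per hour = 150 * 60 = 9000

9000 gold/hour


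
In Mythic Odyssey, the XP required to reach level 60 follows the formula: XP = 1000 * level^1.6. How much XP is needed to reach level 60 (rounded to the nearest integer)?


XP = 1000 * level^1.6
Substitute level = 60:
XP = 1000 * 60^1.6
= 1000 * 699.9097
= 699910

699910 XP


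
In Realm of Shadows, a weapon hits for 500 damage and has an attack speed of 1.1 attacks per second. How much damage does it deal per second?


DPS = damage * attack_speed
= 500 * 1.1
= 550.0

550.0 DPS


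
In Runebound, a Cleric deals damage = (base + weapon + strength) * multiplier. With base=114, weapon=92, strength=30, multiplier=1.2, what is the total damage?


Sum base + weapon + str = 114 + 92 + 30 = 236
Multiply by 1.2:
236 * 1.2 = 283.2

283.2 damage


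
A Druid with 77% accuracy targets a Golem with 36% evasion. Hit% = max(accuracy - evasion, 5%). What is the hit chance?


accuracy - evasion = 77 - 36 = 41
Apply floor: max(41, 5) = 41
Hit chance = 41%

41%


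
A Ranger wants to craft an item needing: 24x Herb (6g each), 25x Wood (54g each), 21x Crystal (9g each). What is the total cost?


Cost breakdown:
  Herb: 24 * 6 = 144
  Wood: 25 * 54 = 1350
  Crystal: 21 * 9 = 189
Total = 144 + 1350 + 189 = 1683

1683 gold


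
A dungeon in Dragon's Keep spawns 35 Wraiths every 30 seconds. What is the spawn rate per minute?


Spawns per minute = count * (60 / interval)
= 35 * (60 / 30)
= 35 * 2.0
= 70.0

70.0 per minute


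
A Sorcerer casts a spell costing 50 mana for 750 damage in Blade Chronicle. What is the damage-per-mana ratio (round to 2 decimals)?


Efficiency = damage / mana
= 750 / 50
= 15.00

15.00 dmg/mana


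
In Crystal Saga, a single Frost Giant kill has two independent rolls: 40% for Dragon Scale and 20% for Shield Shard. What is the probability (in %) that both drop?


For independent events, P(both) = P(A) * P(B)
= 40% * 20%
= 800 / 100 %
= 8.0%

8.0%


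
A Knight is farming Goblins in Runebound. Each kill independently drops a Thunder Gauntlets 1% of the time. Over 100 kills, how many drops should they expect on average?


Expected drops = kills * (drop_rate / 100)
= 100 * (1 / 100)
= 100 * 0.01
= 1.0

1.0 drops


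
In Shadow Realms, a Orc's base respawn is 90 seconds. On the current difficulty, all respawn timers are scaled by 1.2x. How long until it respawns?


Respawn time = base * multiplier
= 90 * 1.2
= 108.0 seconds

108.0 seconds


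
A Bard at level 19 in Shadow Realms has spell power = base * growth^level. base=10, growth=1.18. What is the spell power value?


value = base * growth^level
= 10 * 1.18^19
= 10 * 23.214436
= 232.14

232.14 spell power


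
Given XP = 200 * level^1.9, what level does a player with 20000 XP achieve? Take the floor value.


XP = 200 * level^1.9, so level = (XP / 200)^(1/1.9)
= (20000 / 200)^(1/1.9)
= 100.0^0.5263
= 11.2884
Floor: level = 11

level 11


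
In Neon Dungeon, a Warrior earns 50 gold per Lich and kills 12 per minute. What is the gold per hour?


Gold per minute = 50 * 12 = 600
Gold per hour = 600 * 60 = 36000

36000 gold/hour


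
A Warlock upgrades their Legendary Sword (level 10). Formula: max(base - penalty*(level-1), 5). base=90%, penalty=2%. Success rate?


raw_rate = 90 - 2 * (10 - 1)
= 90 - 2 * 9
= 90 - 18
= 72
Apply floor: max(72, 5) = 72%

72%


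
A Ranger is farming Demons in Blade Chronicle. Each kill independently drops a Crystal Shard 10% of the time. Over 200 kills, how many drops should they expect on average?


Expected drops = kills * (drop_rate / 100)
= 200 * (10 / 100)
= 200 * 0.1
= 20.0

20.0 drops


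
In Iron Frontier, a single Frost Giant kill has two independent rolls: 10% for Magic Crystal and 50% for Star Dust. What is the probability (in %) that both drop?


For independent events, P(both) = P(A) * P(B)
= 10% * 50%
= 500 / 100 %
= 5.0%

5.0%


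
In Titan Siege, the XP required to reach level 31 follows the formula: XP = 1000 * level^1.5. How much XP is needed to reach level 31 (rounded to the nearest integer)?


XP = 1000 * level^1.5
Substitute level = 31:
XP = 1000 * 31^1.5
= 1000 * 172.6007
= 172601

172601 XP


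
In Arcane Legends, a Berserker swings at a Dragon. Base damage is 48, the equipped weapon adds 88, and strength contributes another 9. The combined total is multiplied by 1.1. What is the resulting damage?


Sum base + weapon + str = 48 + 88 + 9 = 145
Multiply by 1.1:
145 * 1.1 = 159.5

159.5 damage


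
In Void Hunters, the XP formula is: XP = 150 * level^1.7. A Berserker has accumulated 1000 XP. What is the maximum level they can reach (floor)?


XP = 150 * level^1.7, so level = (XP / 150)^(1/1.7)
= (1000 / 150)^(1/1.7)
= 6.6667^0.5882
= 3.0525
Floor: level = 3

level 3


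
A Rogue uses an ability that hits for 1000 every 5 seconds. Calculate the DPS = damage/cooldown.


DPS = damage / cooldown
= 1000 / 5
= 200.00

200.00 DPS


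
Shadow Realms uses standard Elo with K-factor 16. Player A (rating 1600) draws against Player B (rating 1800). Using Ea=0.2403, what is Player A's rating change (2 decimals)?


Elo update: delta = K * (S - Ea), where S = 0.5 (draws)
S - Ea = 0.5 - 0.2403 = 0.2597
Rating change = 16 * 0.2597
= 4.16

4.16 rating points


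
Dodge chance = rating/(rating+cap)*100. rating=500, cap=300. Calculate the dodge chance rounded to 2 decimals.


dodge% = 500 / (500 + 300) * 100
= 500 / 800 * 100
= 0.625 * 100
= 62.50%

62.50%


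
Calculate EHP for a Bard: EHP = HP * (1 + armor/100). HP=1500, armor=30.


EHP = 1500 * (1 + 30/100)
= 1500 * (1 + 0.3)
= 1500 * 1.3
= 1950.0

1950.0 EHP


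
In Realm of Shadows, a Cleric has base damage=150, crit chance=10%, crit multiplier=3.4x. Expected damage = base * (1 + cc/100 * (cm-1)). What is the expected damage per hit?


E[dmg] = base * (1 + crit_chance * (crit_mult - 1))
cc as decimal = 10/100 = 0.1
cm - 1 = 3.4 - 1 = 2.4
Bonus factor = 0.1 * 2.4 = 0.24
Total multiplier = 1 + 0.24 = 1.24
Expected damage = 150 * 1.24 = 186.00

186.00 damage


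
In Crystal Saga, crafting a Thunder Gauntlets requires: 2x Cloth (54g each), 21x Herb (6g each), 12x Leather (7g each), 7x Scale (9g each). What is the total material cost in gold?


Cost breakdown:
  Cloth: 2 * 54 = 108
  Herb: 21 * 6 = 126
  Leather: 12 * 7 = 84
  Scale: 7 * 9 = 63
Total = 108 + 126 + 84 + 63 = 381

381 gold


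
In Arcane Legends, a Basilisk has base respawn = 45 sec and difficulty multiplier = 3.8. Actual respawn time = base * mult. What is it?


Respawn time = base * multiplier
= 45 * 3.8
= 171.0 seconds

171.0 seconds


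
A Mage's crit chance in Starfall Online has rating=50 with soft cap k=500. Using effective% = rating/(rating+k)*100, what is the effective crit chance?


effective% = rating / (rating + k) * 100
= 50 / (50 + 500) * 100
= 50 / 550 * 100
= 0.090909 * 100
= 9.09%

9.09%


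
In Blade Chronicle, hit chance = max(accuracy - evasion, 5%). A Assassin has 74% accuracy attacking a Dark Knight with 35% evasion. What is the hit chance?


accuracy - evasion = 74 - 35 = 39
Apply floor: max(39, 5) = 39
Hit chance = 39%

39%


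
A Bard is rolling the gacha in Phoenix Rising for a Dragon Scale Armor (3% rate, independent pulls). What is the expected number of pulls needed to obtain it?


Expected pulls for a geometric distribution = 1/p = 100 / rate%
= 100 / 3
= 33.33

33.33 pulls


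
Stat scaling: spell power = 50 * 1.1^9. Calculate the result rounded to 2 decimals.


value = base * growth^level
= 50 * 1.1^9
= 50 * 2.357948
= 117.90

117.90 spell power


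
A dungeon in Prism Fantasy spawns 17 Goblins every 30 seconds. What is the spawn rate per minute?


Spawns per minute = count * (60 / interval)
= 17 * (60 / 30)
= 17 * 2.0
= 34.0

34.0 per minute


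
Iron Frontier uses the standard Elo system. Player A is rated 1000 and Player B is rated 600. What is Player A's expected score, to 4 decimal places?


Elo expected score: Ea = 1/(1 + 10^((Rb-Ra)/400))
Rb - Ra = 600 - 1000 = -400
(Rb-Ra)/400 = -400/400 = -1.0
10^-1.0 = 0.1
Ea = 1/(1 + 0.1) = 1/1.1 = 0.9091

0.9091


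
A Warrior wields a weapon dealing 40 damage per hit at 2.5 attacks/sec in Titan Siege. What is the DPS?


DPS = damage * attack_speed
= 40 * 2.5
= 100.0

100.0 DPS


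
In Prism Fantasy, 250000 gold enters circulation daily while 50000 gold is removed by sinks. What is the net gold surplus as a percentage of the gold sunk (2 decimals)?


Net gold = 250000 - 50000 = 200000
Inflation rate = net / sunk * 100 = 200000 / 50000 * 100
= 4.0 * 100
= 400.00%

400.00%


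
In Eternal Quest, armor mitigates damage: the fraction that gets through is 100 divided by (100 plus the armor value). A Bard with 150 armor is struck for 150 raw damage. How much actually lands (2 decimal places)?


actual = 150 * 100 / (100 + 150)
= 150 * 100 / 250
= 15000 / 250
= 60.00

60.00 damage


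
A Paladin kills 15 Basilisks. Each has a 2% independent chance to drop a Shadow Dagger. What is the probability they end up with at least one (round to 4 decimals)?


P(at least one) = 1 - P(none) = 1 - (1-p)^n
p = 2/100 = 0.02
1 - p = 0.98
(1 - p)^15 = 0.98^15 = 0.738569
P(at least one) = 1 - 0.738569 = 0.2614

0.2614


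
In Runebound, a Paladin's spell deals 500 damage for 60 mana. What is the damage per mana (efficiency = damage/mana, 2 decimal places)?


Efficiency = damage / mana
= 500 / 60
= 8.33

8.33 dmg/mana


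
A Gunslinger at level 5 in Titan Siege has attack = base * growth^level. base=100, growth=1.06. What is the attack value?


value = base * growth^level
= 100 * 1.06^5
= 100 * 1.338226
= 133.82

133.82 attack


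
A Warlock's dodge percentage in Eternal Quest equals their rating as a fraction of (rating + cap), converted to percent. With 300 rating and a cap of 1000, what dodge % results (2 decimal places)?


dodge% = 300 / (300 + 1000) * 100
= 300 / 1300 * 100
= 0.230769 * 100
= 23.08%

23.08%


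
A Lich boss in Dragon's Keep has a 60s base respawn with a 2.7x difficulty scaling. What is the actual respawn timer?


Respawn time = base * multiplier
= 60 * 2.7
= 162.0 seconds

162.0 seconds


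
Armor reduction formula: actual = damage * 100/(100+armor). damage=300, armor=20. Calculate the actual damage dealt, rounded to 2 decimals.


actual = 300 * 100 / (100 + 20)
= 300 * 100 / 120
= 30000 / 120
= 250.00

250.00 damage


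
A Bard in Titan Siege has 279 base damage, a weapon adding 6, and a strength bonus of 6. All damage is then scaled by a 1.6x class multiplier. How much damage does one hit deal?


Sum base + weapon + str = 279 + 6 + 6 = 291
Multiply by 1.6:
291 * 1.6 = 465.6

465.6 damage


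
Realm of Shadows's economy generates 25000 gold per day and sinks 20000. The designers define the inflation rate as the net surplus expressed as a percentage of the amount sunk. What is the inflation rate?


Net gold = 25000 - 20000 = 5000
Inflation rate = net / sunk * 100 = 5000 / 20000 * 100
= 0.25 * 100
= 25.00%

25.00%


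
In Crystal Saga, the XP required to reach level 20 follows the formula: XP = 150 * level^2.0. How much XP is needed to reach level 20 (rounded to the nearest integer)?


XP = 150 * level^2.0
Substitute level = 20:
XP = 150 * 20^2.0
= 150 * 400.0
= 60000

60000 XP


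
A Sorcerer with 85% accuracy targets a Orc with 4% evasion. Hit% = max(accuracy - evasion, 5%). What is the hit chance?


accuracy - evasion = 85 - 4 = 81
Apply floor: max(81, 5) = 81
Hit chance = 81%

81%


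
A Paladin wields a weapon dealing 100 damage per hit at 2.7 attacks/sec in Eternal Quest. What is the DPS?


DPS = damage * attack_speed
= 100 * 2.7
= 270.0

270.0 DPS


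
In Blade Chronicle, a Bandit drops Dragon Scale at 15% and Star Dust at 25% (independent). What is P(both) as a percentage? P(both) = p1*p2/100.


For independent events, P(both) = P(A) * P(B)
= 15% * 25%
= 375 / 100 %
= 3.75%

3.75%


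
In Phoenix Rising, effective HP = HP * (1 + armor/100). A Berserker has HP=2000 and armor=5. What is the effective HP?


EHP = 2000 * (1 + 5/100)
= 2000 * (1 + 0.05)
= 2000 * 1.05
= 2100.0

2100.0 EHP


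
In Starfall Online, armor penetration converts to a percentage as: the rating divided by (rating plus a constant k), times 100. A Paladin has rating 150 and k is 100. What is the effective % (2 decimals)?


effective% = rating / (rating + k) * 100
= 150 / (150 + 100) * 100
= 150 / 250 * 100
= 0.6 * 100
= 60.00%

60.00%


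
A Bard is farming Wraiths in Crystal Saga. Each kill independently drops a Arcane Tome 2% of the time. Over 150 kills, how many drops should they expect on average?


Expected drops = kills * (drop_rate / 100)
= 150 * (2 / 100)
= 150 * 0.02
= 3.0

3.0 drops


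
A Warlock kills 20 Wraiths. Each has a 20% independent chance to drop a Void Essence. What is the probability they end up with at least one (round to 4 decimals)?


P(at least one) = 1 - P(none) = 1 - (1-p)^n
p = 20/100 = 0.2
1 - p = 0.8
(1 - p)^20 = 0.8^20 = 0.011529
P(at least one) = 1 - 0.011529 = 0.9885

0.9885


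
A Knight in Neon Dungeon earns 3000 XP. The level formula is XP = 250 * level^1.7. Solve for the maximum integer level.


XP = 250 * level^1.7, so level = (XP / 250)^(1/1.7)
= (3000 / 250)^(1/1.7)
= 12.0^0.5882
= 4.3133
Floor: level = 4

level 4


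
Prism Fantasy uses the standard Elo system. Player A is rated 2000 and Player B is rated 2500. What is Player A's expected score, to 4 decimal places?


Elo expected score: Ea = 1/(1 + 10^((Rb-Ra)/400))
Rb - Ra = 2500 - 2000 = 500
(Rb-Ra)/400 = 500/400 = 1.25
10^1.25 = 17.782794
Ea = 1/(1 + 17.782794) = 1/18.782794 = 0.0532

0.0532


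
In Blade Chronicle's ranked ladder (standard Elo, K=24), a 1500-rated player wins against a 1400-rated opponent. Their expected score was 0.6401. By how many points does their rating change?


Elo update: delta = K * (S - Ea), where S = 1 (wins)
S - Ea = 1 - 0.6401 = 0.3599
Rating change = 24 * 0.3599
= 8.64

8.64 rating points


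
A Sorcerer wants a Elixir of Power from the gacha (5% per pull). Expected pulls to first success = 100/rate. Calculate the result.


Expected pulls for a geometric distribution = 1/p = 100 / rate%
= 100 / 5
= 20.0

20.0 pulls


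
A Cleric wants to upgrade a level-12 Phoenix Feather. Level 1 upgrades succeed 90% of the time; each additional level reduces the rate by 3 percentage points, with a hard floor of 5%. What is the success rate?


raw_rate = 90 - 3 * (12 - 1)
= 90 - 3 * 11
= 90 - 33
= 57
Apply floor: max(57, 5) = 57%

57%


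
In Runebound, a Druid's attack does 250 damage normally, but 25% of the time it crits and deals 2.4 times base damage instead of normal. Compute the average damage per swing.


E[dmg] = base * (1 + crit_chance * (crit_mult - 1))
cc as decimal = 25/100 = 0.25
cm - 1 = 2.4 - 1 = 1.4
Bonus factor = 0.25 * 1.4 = 0.35
Total multiplier = 1 + 0.35 = 1.35
Expected damage = 250 * 1.35 = 337.50

337.50 damage


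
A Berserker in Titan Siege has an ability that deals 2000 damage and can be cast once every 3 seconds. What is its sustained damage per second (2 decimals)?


DPS = damage / cooldown
= 2000 / 3
= 666.67

666.67 DPS


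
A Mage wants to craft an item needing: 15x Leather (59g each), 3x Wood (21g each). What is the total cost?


Cost breakdown:
  Leather: 15 * 59 = 885
  Wood: 3 * 21 = 63
Total = 885 + 63 = 948

948 gold


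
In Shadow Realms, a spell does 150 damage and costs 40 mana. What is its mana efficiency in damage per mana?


Efficiency = damage / mana
= 150 / 40
= 3.75

3.75 dmg/mana


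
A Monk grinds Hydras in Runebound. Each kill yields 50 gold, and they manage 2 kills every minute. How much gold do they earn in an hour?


Gold per minute = 50 * 2 = 100
Gold per hour = 100 * 60 = 6000

6000 gold/hour


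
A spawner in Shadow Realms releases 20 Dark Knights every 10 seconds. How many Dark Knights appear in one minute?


Spawns per minute = count * (60 / interval)
= 20 * (60 / 10)
= 20 * 6.0
= 120.0

120.0 per minute


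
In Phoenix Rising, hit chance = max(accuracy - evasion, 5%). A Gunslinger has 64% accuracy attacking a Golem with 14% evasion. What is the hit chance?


accuracy - evasion = 64 - 14 = 50
Apply floor: max(50, 5) = 50
Hit chance = 50%

50%


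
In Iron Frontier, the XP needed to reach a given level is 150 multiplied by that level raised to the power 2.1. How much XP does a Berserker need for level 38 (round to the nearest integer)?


XP = 150 * level^2.1
Substitute level = 38:
XP = 150 * 38^2.1
= 150 * 2077.5216
= 311628

311628 XP


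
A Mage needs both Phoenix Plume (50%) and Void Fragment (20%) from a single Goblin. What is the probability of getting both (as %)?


For independent events, P(both) = P(A) * P(B)
= 50% * 20%
= 1000 / 100 %
= 10.0%

10.0%


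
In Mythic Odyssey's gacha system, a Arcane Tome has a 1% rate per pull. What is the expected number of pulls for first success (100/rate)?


Expected pulls for a geometric distribution = 1/p = 100 / rate%
= 100 / 1
= 100.0

100.0 pulls


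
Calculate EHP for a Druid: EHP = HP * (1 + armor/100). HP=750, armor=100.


EHP = 750 * (1 + 100/100)
= 750 * (1 + 1.0)
= 750 * 2.0
= 1500.0

1500.0 EHP


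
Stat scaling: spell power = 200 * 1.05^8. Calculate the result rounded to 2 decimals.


value = base * growth^level
= 200 * 1.05^8
= 200 * 1.477455
= 295.49

295.49 spell power


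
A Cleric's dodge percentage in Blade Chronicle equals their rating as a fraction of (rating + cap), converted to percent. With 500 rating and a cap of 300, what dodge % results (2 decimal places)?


dodge% = 500 / (500 + 300) * 100
= 500 / 800 * 100
= 0.625 * 100
= 62.50%

62.50%


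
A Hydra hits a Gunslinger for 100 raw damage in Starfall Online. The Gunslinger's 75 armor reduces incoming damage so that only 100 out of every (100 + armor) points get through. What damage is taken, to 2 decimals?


actual = 100 * 100 / (100 + 75)
= 100 * 100 / 175
= 10000 / 175
= 57.14

57.14 damage


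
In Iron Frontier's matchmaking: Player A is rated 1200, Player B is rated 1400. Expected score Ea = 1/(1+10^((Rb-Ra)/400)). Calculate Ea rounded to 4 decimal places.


Elo expected score: Ea = 1/(1 + 10^((Rb-Ra)/400))
Rb - Ra = 1400 - 1200 = 200
(Rb-Ra)/400 = 200/400 = 0.5
10^0.5 = 3.162278
Ea = 1/(1 + 3.162278) = 1/4.162278 = 0.2403

0.2403


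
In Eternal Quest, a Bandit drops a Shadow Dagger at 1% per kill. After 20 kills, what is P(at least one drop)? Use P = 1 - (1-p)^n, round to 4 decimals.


P(at least one) = 1 - P(none) = 1 - (1-p)^n
p = 1/100 = 0.01
1 - p = 0.99
(1 - p)^20 = 0.99^20 = 0.817907
P(at least one) = 1 - 0.817907 = 0.1821

0.1821


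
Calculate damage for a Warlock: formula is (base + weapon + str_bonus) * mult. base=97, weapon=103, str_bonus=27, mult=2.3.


Sum base + weapon + str = 97 + 103 + 27 = 227
Multiply by 2.3:
227 * 2.3 = 522.1

522.1 damage


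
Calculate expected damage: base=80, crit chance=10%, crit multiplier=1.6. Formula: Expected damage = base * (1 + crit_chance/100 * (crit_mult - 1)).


E[dmg] = base * (1 + crit_chance * (crit_mult - 1))
cc as decimal = 10/100 = 0.1
cm - 1 = 1.6 - 1 = 0.6
Bonus factor = 0.1 * 0.6 = 0.06
Total multiplier = 1 + 0.06 = 1.06
Expected damage = 80 * 1.06 = 84.80

84.80 damage


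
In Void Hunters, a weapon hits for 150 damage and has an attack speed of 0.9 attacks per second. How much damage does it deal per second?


DPS = damage * attack_speed
= 150 * 0.9
= 135.0

135.0 DPS


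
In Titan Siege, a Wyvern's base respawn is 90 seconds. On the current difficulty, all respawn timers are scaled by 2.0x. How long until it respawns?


Respawn time = base * multiplier
= 90 * 2.0
= 180.0 seconds

180.0 seconds


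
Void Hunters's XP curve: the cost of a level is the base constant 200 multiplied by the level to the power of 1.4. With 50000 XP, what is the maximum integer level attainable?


XP = 200 * level^1.4, so level = (XP / 200)^(1/1.4)
= (50000 / 200)^(1/1.4)
= 250.0^0.7143
= 51.6196
Floor: level = 51

level 51
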